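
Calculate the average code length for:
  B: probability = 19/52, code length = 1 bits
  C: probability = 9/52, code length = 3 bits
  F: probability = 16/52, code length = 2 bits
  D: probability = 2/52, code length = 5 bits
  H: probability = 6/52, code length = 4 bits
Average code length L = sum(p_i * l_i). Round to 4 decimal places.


Weighted contributions p_i * l_i:
  B: (19/52) * 1 = 19/52
  C: (9/52) * 3 = 27/52
  F: (16/52) * 2 = 32/52
  D: (2/52) * 5 = 10/52
  H: (6/52) * 4 = 24/52
Sum = (19 + 27 + 32 + 10 + 24)/52 = 112/52

L = 112/52 = 2.1538 bits/symbol


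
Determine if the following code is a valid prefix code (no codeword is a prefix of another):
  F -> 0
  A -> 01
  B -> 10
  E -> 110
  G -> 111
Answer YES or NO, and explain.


Checking each pair (does one codeword prefix another?):
  F='0' vs A='01': prefix -- VIOLATION

NO -- this is NOT a valid prefix code. F (0) is a prefix of A (01).


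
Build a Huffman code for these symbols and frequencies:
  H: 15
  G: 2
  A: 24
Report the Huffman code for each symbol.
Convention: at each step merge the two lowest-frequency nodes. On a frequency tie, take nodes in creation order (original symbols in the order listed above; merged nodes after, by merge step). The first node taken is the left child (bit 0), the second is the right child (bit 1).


Huffman tree construction:
Step 1: Merge G(2) + H(15) = 17
Step 2: Merge (G+H)(17) + A(24) = 41
Read each symbol's code off the tree from the root (left child = 0, right child = 1).

Codes:
  H: 01 (length 2)
  G: 00 (length 2)
  A: 1 (length 1)
Average code length: 58/41 = 1.4146 bits/symbol


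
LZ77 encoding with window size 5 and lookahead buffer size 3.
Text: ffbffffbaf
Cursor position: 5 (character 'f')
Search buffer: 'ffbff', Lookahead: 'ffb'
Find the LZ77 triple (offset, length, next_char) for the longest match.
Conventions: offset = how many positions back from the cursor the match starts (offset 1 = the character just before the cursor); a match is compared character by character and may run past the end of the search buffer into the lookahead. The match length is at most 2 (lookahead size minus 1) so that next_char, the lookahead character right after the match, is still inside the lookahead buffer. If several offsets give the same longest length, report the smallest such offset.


Try each offset into the search buffer:
  offset=1 (pos 4, char 'f'): match length 2
  offset=2 (pos 3, char 'f'): match length 2
  offset=3 (pos 2, char 'b'): match length 0
  offset=4 (pos 1, char 'f'): match length 1
  offset=5 (pos 0, char 'f'): match length 2
Longest match has length 2, found at offsets 1, 2, 5; take the smallest, offset 1.
next_char = character at position 5 + 2 = 7 -> 'b'

Best match: offset=1, length=2 (matching 'ff' starting at position 4)
LZ77 triple: (1, 2, 'b')


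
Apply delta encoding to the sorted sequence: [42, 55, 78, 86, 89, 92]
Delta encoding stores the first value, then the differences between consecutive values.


First value: 42
Deltas:
  55 - 42 = 13
  78 - 55 = 23
  86 - 78 = 8
  89 - 86 = 3
  92 - 89 = 3


Delta encoded: [42, 13, 23, 8, 3, 3]


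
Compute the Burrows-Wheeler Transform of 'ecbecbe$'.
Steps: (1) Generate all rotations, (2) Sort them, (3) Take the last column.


Rotations (sorted):
  0: $ecbecbe -> last char: e
  1: be$ecbec -> last char: c
  2: becbe$ec -> last char: c
  3: cbe$ecbe -> last char: e
  4: cbecbe$e -> last char: e
  5: e$ecbecb -> last char: b
  6: ecbe$ecb -> last char: b
  7: ecbecbe$ -> last char: $


BWT = ecceebb$


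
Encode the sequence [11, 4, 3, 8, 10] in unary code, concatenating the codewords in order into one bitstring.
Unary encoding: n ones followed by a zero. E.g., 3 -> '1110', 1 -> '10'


Encode each number as n ones followed by a terminating 0:
  11 -> 111111111110 (12 bits)
  4 -> 11110 (5 bits)
  3 -> 1110 (4 bits)
  8 -> 111111110 (9 bits)
  10 -> 11111111110 (11 bits)
Total length = 12 + 5 + 4 + 9 + 11 = 41 bits.

Unary([11, 4, 3, 8, 10]) = 11111111111011110111011111111011111111110 (41 bits)


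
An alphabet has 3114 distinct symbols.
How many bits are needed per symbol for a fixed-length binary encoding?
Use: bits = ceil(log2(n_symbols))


log2(3114) = 11.6046
Bracket: 2^11 = 2048 < 3114 <= 2^12 = 4096
So ceil(log2(3114)) = 12

bits = ceil(log2(3114)) = ceil(11.6046) = 12 bits


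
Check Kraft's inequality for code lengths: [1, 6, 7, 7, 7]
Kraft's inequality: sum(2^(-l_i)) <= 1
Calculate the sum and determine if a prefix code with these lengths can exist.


Sum = 2^(-1) + 2^(-6) + 2^(-7) + 2^(-7) + 2^(-7)
    = 0.5 + 0.015625 + 0.0078125 + 0.0078125 + 0.0078125
    = 69/128 = 0.5390625
Since 0.5390625 <= 1, Kraft's inequality IS satisfied.
A prefix code with these lengths CAN exist.

Kraft sum = 0.5390625. Satisfied.


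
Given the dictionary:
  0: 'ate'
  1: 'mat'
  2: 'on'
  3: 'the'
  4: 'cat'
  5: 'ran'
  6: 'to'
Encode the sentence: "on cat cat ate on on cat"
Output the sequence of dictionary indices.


Look up each word in the dictionary:
  'on' -> 2
  'cat' -> 4
  'cat' -> 4
  'ate' -> 0
  'on' -> 2
  'on' -> 2
  'cat' -> 4

Encoded: [2, 4, 4, 0, 2, 2, 4]


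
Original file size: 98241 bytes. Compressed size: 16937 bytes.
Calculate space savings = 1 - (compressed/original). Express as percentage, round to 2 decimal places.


ratio = compressed/original = 16937/98241 = 0.172403
savings = 1 - ratio = 1 - 0.172403 = 0.827597
as a percentage: 0.827597 * 100 = 82.76%

Space savings = 1 - 16937/98241 = 82.76%


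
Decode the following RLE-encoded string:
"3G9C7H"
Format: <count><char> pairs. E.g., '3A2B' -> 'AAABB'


Expanding each <count><char> pair:
  3G -> 'GGG'
  9C -> 'CCCCCCCCC'
  7H -> 'HHHHHHH'

Decoded = GGGCCCCCCCCCHHHHHHH


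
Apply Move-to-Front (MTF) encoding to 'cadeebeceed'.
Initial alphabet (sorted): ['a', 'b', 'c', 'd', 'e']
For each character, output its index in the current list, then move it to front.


MTF encoding:
'c': index 2 in ['a', 'b', 'c', 'd', 'e'] -> ['c', 'a', 'b', 'd', 'e']
'a': index 1 in ['c', 'a', 'b', 'd', 'e'] -> ['a', 'c', 'b', 'd', 'e']
'd': index 3 in ['a', 'c', 'b', 'd', 'e'] -> ['d', 'a', 'c', 'b', 'e']
'e': index 4 in ['d', 'a', 'c', 'b', 'e'] -> ['e', 'd', 'a', 'c', 'b']
'e': index 0 in ['e', 'd', 'a', 'c', 'b'] -> ['e', 'd', 'a', 'c', 'b']
'b': index 4 in ['e', 'd', 'a', 'c', 'b'] -> ['b', 'e', 'd', 'a', 'c']
'e': index 1 in ['b', 'e', 'd', 'a', 'c'] -> ['e', 'b', 'd', 'a', 'c']
'c': index 4 in ['e', 'b', 'd', 'a', 'c'] -> ['c', 'e', 'b', 'd', 'a']
'e': index 1 in ['c', 'e', 'b', 'd', 'a'] -> ['e', 'c', 'b', 'd', 'a']
'e': index 0 in ['e', 'c', 'b', 'd', 'a'] -> ['e', 'c', 'b', 'd', 'a']
'd': index 3 in ['e', 'c', 'b', 'd', 'a'] -> ['d', 'e', 'c', 'b', 'a']


Output: [2, 1, 3, 4, 0, 4, 1, 4, 1, 0, 3]


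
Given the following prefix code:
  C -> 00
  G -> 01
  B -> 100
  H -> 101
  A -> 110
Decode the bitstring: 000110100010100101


Decoding step by step:
Bits 00 -> C
Bits 01 -> G
Bits 101 -> H
Bits 00 -> C
Bits 01 -> G
Bits 01 -> G
Bits 00 -> C
Bits 101 -> H


Decoded message: CGHCGGCH


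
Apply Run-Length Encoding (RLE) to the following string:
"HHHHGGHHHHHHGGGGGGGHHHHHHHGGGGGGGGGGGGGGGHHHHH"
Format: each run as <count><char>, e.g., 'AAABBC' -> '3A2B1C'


Scanning runs left to right:
  i=0: run of 'H' x 4 -> '4H'
  i=4: run of 'G' x 2 -> '2G'
  i=6: run of 'H' x 6 -> '6H'
  i=12: run of 'G' x 7 -> '7G'
  i=19: run of 'H' x 7 -> '7H'
  i=26: run of 'G' x 15 -> '15G'
  i=41: run of 'H' x 5 -> '5H'

RLE = 4H2G6H7G7H15G5H


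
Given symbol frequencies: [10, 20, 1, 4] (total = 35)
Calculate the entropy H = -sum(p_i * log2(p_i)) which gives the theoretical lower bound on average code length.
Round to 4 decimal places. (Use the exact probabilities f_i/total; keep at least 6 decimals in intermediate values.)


Per-symbol terms -p_i * log2(p_i) with p_i = f_i/35:
  p = 10/35 = 0.285714: log2(p) = -1.807355, -p*log2(p) = 0.516387
  p = 20/35 = 0.571429: log2(p) = -0.807355, -p*log2(p) = 0.461346
  p = 1/35 = 0.028571: log2(p) = -5.129283, -p*log2(p) = 0.146551
  p = 4/35 = 0.114286: log2(p) = -3.129283, -p*log2(p) = 0.357632
H = 0.516387 + 0.461346 + 0.146551 + 0.357632 = 1.481916

H = 1.4819 bits/symbol


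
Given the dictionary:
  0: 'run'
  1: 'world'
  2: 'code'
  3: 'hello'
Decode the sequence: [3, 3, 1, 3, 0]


Look up each index in the dictionary:
  3 -> 'hello'
  3 -> 'hello'
  1 -> 'world'
  3 -> 'hello'
  0 -> 'run'

Decoded: "hello hello world hello run"


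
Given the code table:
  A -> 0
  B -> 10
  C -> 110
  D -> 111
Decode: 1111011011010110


Decoding:
111 -> D
10 -> B
110 -> C
110 -> C
10 -> B
110 -> C


Result: DBCCBC


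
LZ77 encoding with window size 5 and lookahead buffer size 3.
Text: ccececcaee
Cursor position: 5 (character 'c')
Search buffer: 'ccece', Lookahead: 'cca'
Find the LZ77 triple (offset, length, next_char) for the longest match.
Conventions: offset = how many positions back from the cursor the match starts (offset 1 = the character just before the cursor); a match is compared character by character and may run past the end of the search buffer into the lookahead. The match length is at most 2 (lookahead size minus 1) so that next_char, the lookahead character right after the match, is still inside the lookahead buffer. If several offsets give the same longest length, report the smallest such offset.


Try each offset into the search buffer:
  offset=1 (pos 4, char 'e'): match length 0
  offset=2 (pos 3, char 'c'): match length 1
  offset=3 (pos 2, char 'e'): match length 0
  offset=4 (pos 1, char 'c'): match length 1
  offset=5 (pos 0, char 'c'): match length 2
Longest match has length 2 at offset 5.
next_char = character at position 5 + 2 = 7 -> 'a'

Best match: offset=5, length=2 (matching 'cc' starting at position 0)
LZ77 triple: (5, 2, 'a')


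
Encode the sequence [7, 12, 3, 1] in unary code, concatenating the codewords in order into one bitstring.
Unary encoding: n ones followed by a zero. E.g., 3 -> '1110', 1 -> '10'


Encode each number as n ones followed by a terminating 0:
  7 -> 11111110 (8 bits)
  12 -> 1111111111110 (13 bits)
  3 -> 1110 (4 bits)
  1 -> 10 (2 bits)
Total length = 8 + 13 + 4 + 2 = 27 bits.

Unary([7, 12, 3, 1]) = 111111101111111111110111010 (27 bits)


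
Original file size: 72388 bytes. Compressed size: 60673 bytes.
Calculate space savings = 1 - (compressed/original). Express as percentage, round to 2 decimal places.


ratio = compressed/original = 60673/72388 = 0.838164
savings = 1 - ratio = 1 - 0.838164 = 0.161836
as a percentage: 0.161836 * 100 = 16.18%

Space savings = 1 - 60673/72388 = 16.18%


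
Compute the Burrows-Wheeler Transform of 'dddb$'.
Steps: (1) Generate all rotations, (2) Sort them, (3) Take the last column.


Rotations (sorted):
  0: $dddb -> last char: b
  1: b$ddd -> last char: d
  2: db$dd -> last char: d
  3: ddb$d -> last char: d
  4: dddb$ -> last char: $


BWT = bddd$


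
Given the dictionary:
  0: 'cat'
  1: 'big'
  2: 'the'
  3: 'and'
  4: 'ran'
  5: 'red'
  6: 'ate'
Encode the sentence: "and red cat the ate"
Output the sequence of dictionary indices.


Look up each word in the dictionary:
  'and' -> 3
  'red' -> 5
  'cat' -> 0
  'the' -> 2
  'ate' -> 6

Encoded: [3, 5, 0, 2, 6]


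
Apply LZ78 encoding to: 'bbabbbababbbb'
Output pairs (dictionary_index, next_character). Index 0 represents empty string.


LZ78 encoding steps:
Dictionary: {0: ''}
Step 1: w='' (idx 0), next='b' -> output (0, 'b'), add 'b' as idx 1
Step 2: w='b' (idx 1), next='a' -> output (1, 'a'), add 'ba' as idx 2
Step 3: w='b' (idx 1), next='b' -> output (1, 'b'), add 'bb' as idx 3
Step 4: w='ba' (idx 2), next='b' -> output (2, 'b'), add 'bab' as idx 4
Step 5: w='' (idx 0), next='a' -> output (0, 'a'), add 'a' as idx 5
Step 6: w='bb' (idx 3), next='b' -> output (3, 'b'), add 'bbb' as idx 6
Step 7: w='b' (idx 1), end of input -> output (1, '')


Encoded: [(0, 'b'), (1, 'a'), (1, 'b'), (2, 'b'), (0, 'a'), (3, 'b'), (1, '')]


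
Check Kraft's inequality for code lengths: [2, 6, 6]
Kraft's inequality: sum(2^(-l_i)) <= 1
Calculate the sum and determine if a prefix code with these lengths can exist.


Sum = 2^(-2) + 2^(-6) + 2^(-6)
    = 0.25 + 0.015625 + 0.015625
    = 18/64 = 0.28125
Since 0.28125 <= 1, Kraft's inequality IS satisfied.
A prefix code with these lengths CAN exist.

Kraft sum = 0.28125. Satisfied.


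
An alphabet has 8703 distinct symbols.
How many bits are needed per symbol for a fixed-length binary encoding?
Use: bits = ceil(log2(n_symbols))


log2(8703) = 13.0873
Bracket: 2^13 = 8192 < 8703 <= 2^14 = 16384
So ceil(log2(8703)) = 14

bits = ceil(log2(8703)) = ceil(13.0873) = 14 bits


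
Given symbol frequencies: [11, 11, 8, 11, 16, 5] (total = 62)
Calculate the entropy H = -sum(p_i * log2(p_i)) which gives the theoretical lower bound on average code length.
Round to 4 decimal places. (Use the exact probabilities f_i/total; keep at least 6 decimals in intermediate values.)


Per-symbol terms -p_i * log2(p_i) with p_i = f_i/62:
  p = 11/62 = 0.177419: log2(p) = -2.494765, -p*log2(p) = 0.442620
  p = 11/62 = 0.177419: log2(p) = -2.494765, -p*log2(p) = 0.442620
  p = 8/62 = 0.129032: log2(p) = -2.954196, -p*log2(p) = 0.381187
  p = 11/62 = 0.177419: log2(p) = -2.494765, -p*log2(p) = 0.442620
  p = 16/62 = 0.258065: log2(p) = -1.954196, -p*log2(p) = 0.504309
  p = 5/62 = 0.080645: log2(p) = -3.632268, -p*log2(p) = 0.292925
H = 0.442620 + 0.442620 + 0.381187 + 0.442620 + 0.504309 + 0.292925 = 2.506281

H = 2.5063 bits/symbol


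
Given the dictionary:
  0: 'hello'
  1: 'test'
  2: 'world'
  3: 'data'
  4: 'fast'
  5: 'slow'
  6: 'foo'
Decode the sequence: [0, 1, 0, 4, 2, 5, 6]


Look up each index in the dictionary:
  0 -> 'hello'
  1 -> 'test'
  0 -> 'hello'
  4 -> 'fast'
  2 -> 'world'
  5 -> 'slow'
  6 -> 'foo'

Decoded: "hello test hello fast world slow foo"


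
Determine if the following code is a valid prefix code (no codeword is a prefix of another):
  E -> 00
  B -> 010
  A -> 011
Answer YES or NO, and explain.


Checking each pair (does one codeword prefix another?):
  E='00' vs B='010': no prefix
  E='00' vs A='011': no prefix
  B='010' vs E='00': no prefix
  B='010' vs A='011': no prefix
  A='011' vs E='00': no prefix
  A='011' vs B='010': no prefix
No violation found over all pairs.

YES -- this is a valid prefix code. No codeword is a prefix of any other codeword.


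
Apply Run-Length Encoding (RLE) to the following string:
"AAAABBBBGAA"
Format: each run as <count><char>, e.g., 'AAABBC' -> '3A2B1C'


Scanning runs left to right:
  i=0: run of 'A' x 4 -> '4A'
  i=4: run of 'B' x 4 -> '4B'
  i=8: run of 'G' x 1 -> '1G'
  i=9: run of 'A' x 2 -> '2A'

RLE = 4A4B1G2A


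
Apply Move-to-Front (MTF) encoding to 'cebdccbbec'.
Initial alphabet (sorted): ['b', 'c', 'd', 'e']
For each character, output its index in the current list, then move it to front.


MTF encoding:
'c': index 1 in ['b', 'c', 'd', 'e'] -> ['c', 'b', 'd', 'e']
'e': index 3 in ['c', 'b', 'd', 'e'] -> ['e', 'c', 'b', 'd']
'b': index 2 in ['e', 'c', 'b', 'd'] -> ['b', 'e', 'c', 'd']
'd': index 3 in ['b', 'e', 'c', 'd'] -> ['d', 'b', 'e', 'c']
'c': index 3 in ['d', 'b', 'e', 'c'] -> ['c', 'd', 'b', 'e']
'c': index 0 in ['c', 'd', 'b', 'e'] -> ['c', 'd', 'b', 'e']
'b': index 2 in ['c', 'd', 'b', 'e'] -> ['b', 'c', 'd', 'e']
'b': index 0 in ['b', 'c', 'd', 'e'] -> ['b', 'c', 'd', 'e']
'e': index 3 in ['b', 'c', 'd', 'e'] -> ['e', 'b', 'c', 'd']
'c': index 2 in ['e', 'b', 'c', 'd'] -> ['c', 'e', 'b', 'd']


Output: [1, 3, 2, 3, 3, 0, 2, 0, 3, 2]


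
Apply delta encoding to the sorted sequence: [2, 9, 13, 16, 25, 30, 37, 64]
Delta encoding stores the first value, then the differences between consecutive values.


First value: 2
Deltas:
  9 - 2 = 7
  13 - 9 = 4
  16 - 13 = 3
  25 - 16 = 9
  30 - 25 = 5
  37 - 30 = 7
  64 - 37 = 27


Delta encoded: [2, 7, 4, 3, 9, 5, 7, 27]


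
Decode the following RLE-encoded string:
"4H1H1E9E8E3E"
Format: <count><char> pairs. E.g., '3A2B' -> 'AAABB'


Expanding each <count><char> pair:
  4H -> 'HHHH'
  1H -> 'H'
  1E -> 'E'
  9E -> 'EEEEEEEEE'
  8E -> 'EEEEEEEE'
  3E -> 'EEE'

Decoded = HHHHHEEEEEEEEEEEEEEEEEEEEE


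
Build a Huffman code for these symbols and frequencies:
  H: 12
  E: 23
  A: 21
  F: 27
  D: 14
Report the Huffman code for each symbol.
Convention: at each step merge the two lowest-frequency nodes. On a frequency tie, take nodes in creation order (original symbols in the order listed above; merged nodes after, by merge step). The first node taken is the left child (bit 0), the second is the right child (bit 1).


Huffman tree construction:
Step 1: Merge H(12) + D(14) = 26
Step 2: Merge A(21) + E(23) = 44
Step 3: Merge (H+D)(26) + F(27) = 53
Step 4: Merge (A+E)(44) + ((H+D)+F)(53) = 97
Read each symbol's code off the tree from the root (left child = 0, right child = 1).

Codes:
  H: 100 (length 3)
  E: 01 (length 2)
  A: 00 (length 2)
  F: 11 (length 2)
  D: 101 (length 3)
Average code length: 220/97 = 2.2680 bits/symbol


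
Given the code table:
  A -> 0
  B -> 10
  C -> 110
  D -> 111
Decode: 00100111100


Decoding:
0 -> A
0 -> A
10 -> B
0 -> A
111 -> D
10 -> B
0 -> A


Result: AABADBA


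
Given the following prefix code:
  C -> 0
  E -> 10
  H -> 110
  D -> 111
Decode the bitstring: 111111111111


Decoding step by step:
Bits 111 -> D
Bits 111 -> D
Bits 111 -> D
Bits 111 -> D


Decoded message: DDDD


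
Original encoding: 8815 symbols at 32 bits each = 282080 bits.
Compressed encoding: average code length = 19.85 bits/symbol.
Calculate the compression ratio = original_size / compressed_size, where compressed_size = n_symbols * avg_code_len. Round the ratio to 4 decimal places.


original_size = n_symbols * orig_bits = 8815 * 32 = 282080 bits
compressed_size = n_symbols * avg_code_len = 8815 * 19.85 = 174977.75 bits
ratio = original_size / compressed_size = 282080 / 174977.75 = 1.6121

Compression ratio = 1.6121


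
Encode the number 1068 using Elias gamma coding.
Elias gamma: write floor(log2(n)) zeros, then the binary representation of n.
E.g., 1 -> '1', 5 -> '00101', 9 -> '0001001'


num_bits = floor(log2(1068)) + 1 = 11
leading_zeros = num_bits - 1 = 10
binary(1068) = 10000101100

Elias gamma(1068) = '0000000000' + '10000101100' = 000000000010000101100 (21 bits)


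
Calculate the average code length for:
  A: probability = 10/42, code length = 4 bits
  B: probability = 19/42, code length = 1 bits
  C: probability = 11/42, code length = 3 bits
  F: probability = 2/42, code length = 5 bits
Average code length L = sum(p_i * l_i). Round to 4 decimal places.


Weighted contributions p_i * l_i:
  A: (10/42) * 4 = 40/42
  B: (19/42) * 1 = 19/42
  C: (11/42) * 3 = 33/42
  F: (2/42) * 5 = 10/42
Sum = (40 + 19 + 33 + 10)/42 = 102/42

L = 102/42 = 2.4286 bits/symbol


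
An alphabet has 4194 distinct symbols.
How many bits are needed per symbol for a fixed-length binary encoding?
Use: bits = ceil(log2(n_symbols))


log2(4194) = 12.0341
Bracket: 2^12 = 4096 < 4194 <= 2^13 = 8192
So ceil(log2(4194)) = 13

bits = ceil(log2(4194)) = ceil(12.0341) = 13 bits


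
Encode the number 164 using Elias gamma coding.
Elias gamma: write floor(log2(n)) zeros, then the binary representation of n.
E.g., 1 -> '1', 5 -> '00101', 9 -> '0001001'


num_bits = floor(log2(164)) + 1 = 8
leading_zeros = num_bits - 1 = 7
binary(164) = 10100100

Elias gamma(164) = '0000000' + '10100100' = 000000010100100 (15 bits)


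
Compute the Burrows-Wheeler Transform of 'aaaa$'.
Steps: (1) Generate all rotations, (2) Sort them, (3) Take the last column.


Rotations (sorted):
  0: $aaaa -> last char: a
  1: a$aaa -> last char: a
  2: aa$aa -> last char: a
  3: aaa$a -> last char: a
  4: aaaa$ -> last char: $


BWT = aaaa$


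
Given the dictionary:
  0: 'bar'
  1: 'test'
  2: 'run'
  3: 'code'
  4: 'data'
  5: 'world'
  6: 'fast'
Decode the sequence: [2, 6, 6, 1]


Look up each index in the dictionary:
  2 -> 'run'
  6 -> 'fast'
  6 -> 'fast'
  1 -> 'test'

Decoded: "run fast fast test"


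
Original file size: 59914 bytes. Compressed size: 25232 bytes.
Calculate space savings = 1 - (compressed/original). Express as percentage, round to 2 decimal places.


ratio = compressed/original = 25232/59914 = 0.421137
savings = 1 - ratio = 1 - 0.421137 = 0.578863
as a percentage: 0.578863 * 100 = 57.89%

Space savings = 1 - 25232/59914 = 57.89%


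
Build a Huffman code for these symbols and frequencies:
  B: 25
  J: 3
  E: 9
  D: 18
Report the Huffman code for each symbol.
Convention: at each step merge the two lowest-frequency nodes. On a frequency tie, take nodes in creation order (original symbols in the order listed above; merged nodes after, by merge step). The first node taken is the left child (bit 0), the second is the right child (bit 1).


Huffman tree construction:
Step 1: Merge J(3) + E(9) = 12
Step 2: Merge (J+E)(12) + D(18) = 30
Step 3: Merge B(25) + ((J+E)+D)(30) = 55
Read each symbol's code off the tree from the root (left child = 0, right child = 1).

Codes:
  B: 0 (length 1)
  J: 100 (length 3)
  E: 101 (length 3)
  D: 11 (length 2)
Average code length: 97/55 = 1.7636 bits/symbol


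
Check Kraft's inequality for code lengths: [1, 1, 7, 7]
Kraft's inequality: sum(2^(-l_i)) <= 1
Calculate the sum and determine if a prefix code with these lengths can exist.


Sum = 2^(-1) + 2^(-1) + 2^(-7) + 2^(-7)
    = 0.5 + 0.5 + 0.0078125 + 0.0078125
    = 130/128 = 1.015625
Since 1.015625 > 1, Kraft's inequality is NOT satisfied.
A prefix code with these lengths CANNOT exist.

Kraft sum = 1.015625. Not satisfied.


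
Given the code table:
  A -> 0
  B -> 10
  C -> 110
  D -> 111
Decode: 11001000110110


Decoding:
110 -> C
0 -> A
10 -> B
0 -> A
0 -> A
110 -> C
110 -> C


Result: CABAACC


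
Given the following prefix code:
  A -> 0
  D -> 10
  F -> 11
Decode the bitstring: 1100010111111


Decoding step by step:
Bits 11 -> F
Bits 0 -> A
Bits 0 -> A
Bits 0 -> A
Bits 10 -> D
Bits 11 -> F
Bits 11 -> F
Bits 11 -> F


Decoded message: FAAADFFF


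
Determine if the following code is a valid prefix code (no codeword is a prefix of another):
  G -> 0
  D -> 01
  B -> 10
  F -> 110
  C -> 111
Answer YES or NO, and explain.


Checking each pair (does one codeword prefix another?):
  G='0' vs D='01': prefix -- VIOLATION

NO -- this is NOT a valid prefix code. G (0) is a prefix of D (01).


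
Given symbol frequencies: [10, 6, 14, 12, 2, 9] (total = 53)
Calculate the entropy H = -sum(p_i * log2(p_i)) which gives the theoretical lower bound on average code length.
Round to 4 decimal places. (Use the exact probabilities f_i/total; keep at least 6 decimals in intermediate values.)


Per-symbol terms -p_i * log2(p_i) with p_i = f_i/53:
  p = 10/53 = 0.188679: log2(p) = -2.405992, -p*log2(p) = 0.453961
  p = 6/53 = 0.113208: log2(p) = -3.142958, -p*log2(p) = 0.355807
  p = 14/53 = 0.264151: log2(p) = -1.920566, -p*log2(p) = 0.507319
  p = 12/53 = 0.226415: log2(p) = -2.142958, -p*log2(p) = 0.485198
  p = 2/53 = 0.037736: log2(p) = -4.727920, -p*log2(p) = 0.178412
  p = 9/53 = 0.169811: log2(p) = -2.557995, -p*log2(p) = 0.434377
H = 0.453961 + 0.355807 + 0.507319 + 0.485198 + 0.178412 + 0.434377 = 2.415074

H = 2.4151 bits/symbol


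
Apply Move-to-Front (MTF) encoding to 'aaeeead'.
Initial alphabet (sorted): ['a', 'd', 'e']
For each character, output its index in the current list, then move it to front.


MTF encoding:
'a': index 0 in ['a', 'd', 'e'] -> ['a', 'd', 'e']
'a': index 0 in ['a', 'd', 'e'] -> ['a', 'd', 'e']
'e': index 2 in ['a', 'd', 'e'] -> ['e', 'a', 'd']
'e': index 0 in ['e', 'a', 'd'] -> ['e', 'a', 'd']
'e': index 0 in ['e', 'a', 'd'] -> ['e', 'a', 'd']
'a': index 1 in ['e', 'a', 'd'] -> ['a', 'e', 'd']
'd': index 2 in ['a', 'e', 'd'] -> ['d', 'a', 'e']


Output: [0, 0, 2, 0, 0, 1, 2]


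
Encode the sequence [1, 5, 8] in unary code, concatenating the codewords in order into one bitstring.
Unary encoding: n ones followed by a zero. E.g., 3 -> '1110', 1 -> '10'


Encode each number as n ones followed by a terminating 0:
  1 -> 10 (2 bits)
  5 -> 111110 (6 bits)
  8 -> 111111110 (9 bits)
Total length = 2 + 6 + 9 = 17 bits.

Unary([1, 5, 8]) = 10111110111111110 (17 bits)


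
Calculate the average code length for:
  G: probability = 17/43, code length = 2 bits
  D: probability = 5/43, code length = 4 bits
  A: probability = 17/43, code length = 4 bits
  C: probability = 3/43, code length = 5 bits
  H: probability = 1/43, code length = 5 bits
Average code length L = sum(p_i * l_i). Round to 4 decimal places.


Weighted contributions p_i * l_i:
  G: (17/43) * 2 = 34/43
  D: (5/43) * 4 = 20/43
  A: (17/43) * 4 = 68/43
  C: (3/43) * 5 = 15/43
  H: (1/43) * 5 = 5/43
Sum = (34 + 20 + 68 + 15 + 5)/43 = 142/43

L = 142/43 = 3.3023 bits/symbol


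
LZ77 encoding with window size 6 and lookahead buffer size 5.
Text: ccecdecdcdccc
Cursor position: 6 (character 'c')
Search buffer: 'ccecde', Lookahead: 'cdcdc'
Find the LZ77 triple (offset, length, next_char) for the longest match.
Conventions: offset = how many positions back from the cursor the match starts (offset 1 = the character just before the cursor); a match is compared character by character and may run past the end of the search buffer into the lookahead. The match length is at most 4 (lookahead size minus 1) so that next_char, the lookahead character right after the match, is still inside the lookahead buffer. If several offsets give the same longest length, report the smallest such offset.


Try each offset into the search buffer:
  offset=1 (pos 5, char 'e'): match length 0
  offset=2 (pos 4, char 'd'): match length 0
  offset=3 (pos 3, char 'c'): match length 2
  offset=4 (pos 2, char 'e'): match length 0
  offset=5 (pos 1, char 'c'): match length 1
  offset=6 (pos 0, char 'c'): match length 1
Longest match has length 2 at offset 3.
next_char = character at position 6 + 2 = 8 -> 'c'

Best match: offset=3, length=2 (matching 'cd' starting at position 3)
LZ77 triple: (3, 2, 'c')


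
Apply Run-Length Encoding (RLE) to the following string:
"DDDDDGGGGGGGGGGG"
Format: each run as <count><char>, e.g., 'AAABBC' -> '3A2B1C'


Scanning runs left to right:
  i=0: run of 'D' x 5 -> '5D'
  i=5: run of 'G' x 11 -> '11G'

RLE = 5D11G


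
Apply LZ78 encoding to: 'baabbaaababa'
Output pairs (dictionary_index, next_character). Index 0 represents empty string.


LZ78 encoding steps:
Dictionary: {0: ''}
Step 1: w='' (idx 0), next='b' -> output (0, 'b'), add 'b' as idx 1
Step 2: w='' (idx 0), next='a' -> output (0, 'a'), add 'a' as idx 2
Step 3: w='a' (idx 2), next='b' -> output (2, 'b'), add 'ab' as idx 3
Step 4: w='b' (idx 1), next='a' -> output (1, 'a'), add 'ba' as idx 4
Step 5: w='a' (idx 2), next='a' -> output (2, 'a'), add 'aa' as idx 5
Step 6: w='ba' (idx 4), next='b' -> output (4, 'b'), add 'bab' as idx 6
Step 7: w='a' (idx 2), end of input -> output (2, '')


Encoded: [(0, 'b'), (0, 'a'), (2, 'b'), (1, 'a'), (2, 'a'), (4, 'b'), (2, '')]


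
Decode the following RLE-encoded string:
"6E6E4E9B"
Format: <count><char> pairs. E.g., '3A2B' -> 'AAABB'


Expanding each <count><char> pair:
  6E -> 'EEEEEE'
  6E -> 'EEEEEE'
  4E -> 'EEEE'
  9B -> 'BBBBBBBBB'

Decoded = EEEEEEEEEEEEEEEEBBBBBBBBB


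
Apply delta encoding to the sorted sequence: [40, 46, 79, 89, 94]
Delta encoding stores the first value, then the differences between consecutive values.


First value: 40
Deltas:
  46 - 40 = 6
  79 - 46 = 33
  89 - 79 = 10
  94 - 89 = 5


Delta encoded: [40, 6, 33, 10, 5]


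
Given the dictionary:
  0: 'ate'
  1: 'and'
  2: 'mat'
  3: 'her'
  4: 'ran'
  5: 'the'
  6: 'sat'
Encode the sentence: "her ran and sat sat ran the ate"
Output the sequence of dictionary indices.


Look up each word in the dictionary:
  'her' -> 3
  'ran' -> 4
  'and' -> 1
  'sat' -> 6
  'sat' -> 6
  'ran' -> 4
  'the' -> 5
  'ate' -> 0

Encoded: [3, 4, 1, 6, 6, 4, 5, 0]


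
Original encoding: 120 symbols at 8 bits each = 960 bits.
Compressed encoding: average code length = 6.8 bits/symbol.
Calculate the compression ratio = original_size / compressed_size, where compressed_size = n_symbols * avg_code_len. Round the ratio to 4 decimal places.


original_size = n_symbols * orig_bits = 120 * 8 = 960 bits
compressed_size = n_symbols * avg_code_len = 120 * 6.8 = 816.0 bits
ratio = original_size / compressed_size = 960 / 816.0 = 1.1765

Compression ratio = 1.1765


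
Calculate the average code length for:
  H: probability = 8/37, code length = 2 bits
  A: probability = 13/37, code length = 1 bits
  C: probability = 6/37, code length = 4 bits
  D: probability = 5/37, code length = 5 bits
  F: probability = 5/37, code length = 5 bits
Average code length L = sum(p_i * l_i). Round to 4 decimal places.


Weighted contributions p_i * l_i:
  H: (8/37) * 2 = 16/37
  A: (13/37) * 1 = 13/37
  C: (6/37) * 4 = 24/37
  D: (5/37) * 5 = 25/37
  F: (5/37) * 5 = 25/37
Sum = (16 + 13 + 24 + 25 + 25)/37 = 103/37

L = 103/37 = 2.7838 bits/symbol


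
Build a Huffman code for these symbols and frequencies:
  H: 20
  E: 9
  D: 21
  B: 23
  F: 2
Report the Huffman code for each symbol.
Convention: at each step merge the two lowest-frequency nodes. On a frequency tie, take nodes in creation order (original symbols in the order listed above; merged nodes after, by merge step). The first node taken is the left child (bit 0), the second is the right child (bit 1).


Huffman tree construction:
Step 1: Merge F(2) + E(9) = 11
Step 2: Merge (F+E)(11) + H(20) = 31
Step 3: Merge D(21) + B(23) = 44
Step 4: Merge ((F+E)+H)(31) + (D+B)(44) = 75
Read each symbol's code off the tree from the root (left child = 0, right child = 1).

Codes:
  H: 01 (length 2)
  E: 001 (length 3)
  D: 10 (length 2)
  B: 11 (length 2)
  F: 000 (length 3)
Average code length: 161/75 = 2.1467 bits/symbol


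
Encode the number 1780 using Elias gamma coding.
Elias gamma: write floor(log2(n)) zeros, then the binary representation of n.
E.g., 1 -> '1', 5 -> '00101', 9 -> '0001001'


num_bits = floor(log2(1780)) + 1 = 11
leading_zeros = num_bits - 1 = 10
binary(1780) = 11011110100

Elias gamma(1780) = '0000000000' + '11011110100' = 000000000011011110100 (21 bits)


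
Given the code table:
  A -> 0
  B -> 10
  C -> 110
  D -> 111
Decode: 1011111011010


Decoding:
10 -> B
111 -> D
110 -> C
110 -> C
10 -> B


Result: BDCCB


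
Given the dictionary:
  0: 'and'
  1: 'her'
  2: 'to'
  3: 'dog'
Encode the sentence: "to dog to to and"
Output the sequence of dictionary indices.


Look up each word in the dictionary:
  'to' -> 2
  'dog' -> 3
  'to' -> 2
  'to' -> 2
  'and' -> 0

Encoded: [2, 3, 2, 2, 0]


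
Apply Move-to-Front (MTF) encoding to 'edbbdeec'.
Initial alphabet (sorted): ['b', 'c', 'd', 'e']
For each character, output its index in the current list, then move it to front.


MTF encoding:
'e': index 3 in ['b', 'c', 'd', 'e'] -> ['e', 'b', 'c', 'd']
'd': index 3 in ['e', 'b', 'c', 'd'] -> ['d', 'e', 'b', 'c']
'b': index 2 in ['d', 'e', 'b', 'c'] -> ['b', 'd', 'e', 'c']
'b': index 0 in ['b', 'd', 'e', 'c'] -> ['b', 'd', 'e', 'c']
'd': index 1 in ['b', 'd', 'e', 'c'] -> ['d', 'b', 'e', 'c']
'e': index 2 in ['d', 'b', 'e', 'c'] -> ['e', 'd', 'b', 'c']
'e': index 0 in ['e', 'd', 'b', 'c'] -> ['e', 'd', 'b', 'c']
'c': index 3 in ['e', 'd', 'b', 'c'] -> ['c', 'e', 'd', 'b']


Output: [3, 3, 2, 0, 1, 2, 0, 3]


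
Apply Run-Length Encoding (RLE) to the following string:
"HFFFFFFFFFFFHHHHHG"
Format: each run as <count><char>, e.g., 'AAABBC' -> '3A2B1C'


Scanning runs left to right:
  i=0: run of 'H' x 1 -> '1H'
  i=1: run of 'F' x 11 -> '11F'
  i=12: run of 'H' x 5 -> '5H'
  i=17: run of 'G' x 1 -> '1G'

RLE = 1H11F5H1G


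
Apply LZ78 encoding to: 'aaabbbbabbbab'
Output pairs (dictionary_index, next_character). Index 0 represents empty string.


LZ78 encoding steps:
Dictionary: {0: ''}
Step 1: w='' (idx 0), next='a' -> output (0, 'a'), add 'a' as idx 1
Step 2: w='a' (idx 1), next='a' -> output (1, 'a'), add 'aa' as idx 2
Step 3: w='' (idx 0), next='b' -> output (0, 'b'), add 'b' as idx 3
Step 4: w='b' (idx 3), next='b' -> output (3, 'b'), add 'bb' as idx 4
Step 5: w='b' (idx 3), next='a' -> output (3, 'a'), add 'ba' as idx 5
Step 6: w='bb' (idx 4), next='b' -> output (4, 'b'), add 'bbb' as idx 6
Step 7: w='a' (idx 1), next='b' -> output (1, 'b'), add 'ab' as idx 7


Encoded: [(0, 'a'), (1, 'a'), (0, 'b'), (3, 'b'), (3, 'a'), (4, 'b'), (1, 'b')]


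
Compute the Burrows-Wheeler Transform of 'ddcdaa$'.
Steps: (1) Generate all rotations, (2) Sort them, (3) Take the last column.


Rotations (sorted):
  0: $ddcdaa -> last char: a
  1: a$ddcda -> last char: a
  2: aa$ddcd -> last char: d
  3: cdaa$dd -> last char: d
  4: daa$ddc -> last char: c
  5: dcdaa$d -> last char: d
  6: ddcdaa$ -> last char: $


BWT = aaddcd$


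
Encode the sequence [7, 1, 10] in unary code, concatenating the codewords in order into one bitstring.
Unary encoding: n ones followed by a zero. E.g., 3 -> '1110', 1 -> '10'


Encode each number as n ones followed by a terminating 0:
  7 -> 11111110 (8 bits)
  1 -> 10 (2 bits)
  10 -> 11111111110 (11 bits)
Total length = 8 + 2 + 11 = 21 bits.

Unary([7, 1, 10]) = 111111101011111111110 (21 bits)


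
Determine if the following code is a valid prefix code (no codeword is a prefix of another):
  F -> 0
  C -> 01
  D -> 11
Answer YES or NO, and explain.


Checking each pair (does one codeword prefix another?):
  F='0' vs C='01': prefix -- VIOLATION

NO -- this is NOT a valid prefix code. F (0) is a prefix of C (01).


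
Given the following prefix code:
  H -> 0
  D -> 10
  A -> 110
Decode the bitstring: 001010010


Decoding step by step:
Bits 0 -> H
Bits 0 -> H
Bits 10 -> D
Bits 10 -> D
Bits 0 -> H
Bits 10 -> D


Decoded message: HHDDHD


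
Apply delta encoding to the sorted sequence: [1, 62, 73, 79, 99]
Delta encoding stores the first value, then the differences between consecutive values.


First value: 1
Deltas:
  62 - 1 = 61
  73 - 62 = 11
  79 - 73 = 6
  99 - 79 = 20


Delta encoded: [1, 61, 11, 6, 20]


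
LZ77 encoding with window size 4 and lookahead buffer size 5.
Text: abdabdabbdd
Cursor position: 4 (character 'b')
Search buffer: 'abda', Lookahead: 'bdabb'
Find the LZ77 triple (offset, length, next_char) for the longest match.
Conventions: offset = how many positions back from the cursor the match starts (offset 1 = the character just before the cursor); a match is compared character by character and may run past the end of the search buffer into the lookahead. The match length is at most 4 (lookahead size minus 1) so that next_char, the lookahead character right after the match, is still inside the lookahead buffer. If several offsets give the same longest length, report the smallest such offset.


Try each offset into the search buffer:
  offset=1 (pos 3, char 'a'): match length 0
  offset=2 (pos 2, char 'd'): match length 0
  offset=3 (pos 1, char 'b'): match length 4
  offset=4 (pos 0, char 'a'): match length 0
Longest match has length 4 at offset 3.
next_char = character at position 4 + 4 = 8 -> 'b'

Best match: offset=3, length=4 (matching 'bdab' starting at position 1)
LZ77 triple: (3, 4, 'b')


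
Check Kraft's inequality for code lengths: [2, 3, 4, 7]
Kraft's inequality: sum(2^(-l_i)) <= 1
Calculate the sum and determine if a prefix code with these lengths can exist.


Sum = 2^(-2) + 2^(-3) + 2^(-4) + 2^(-7)
    = 0.25 + 0.125 + 0.0625 + 0.0078125
    = 57/128 = 0.4453125
Since 0.4453125 <= 1, Kraft's inequality IS satisfied.
A prefix code with these lengths CAN exist.

Kraft sum = 0.4453125. Satisfied.


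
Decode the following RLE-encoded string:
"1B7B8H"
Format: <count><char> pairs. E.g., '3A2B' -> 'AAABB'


Expanding each <count><char> pair:
  1B -> 'B'
  7B -> 'BBBBBBB'
  8H -> 'HHHHHHHH'

Decoded = BBBBBBBBHHHHHHHH


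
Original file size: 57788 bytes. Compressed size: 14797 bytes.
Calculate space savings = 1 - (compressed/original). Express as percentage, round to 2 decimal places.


ratio = compressed/original = 14797/57788 = 0.256057
savings = 1 - ratio = 1 - 0.256057 = 0.743943
as a percentage: 0.743943 * 100 = 74.39%

Space savings = 1 - 14797/57788 = 74.39%


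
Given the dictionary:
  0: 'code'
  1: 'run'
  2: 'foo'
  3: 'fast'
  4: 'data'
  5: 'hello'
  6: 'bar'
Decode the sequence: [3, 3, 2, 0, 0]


Look up each index in the dictionary:
  3 -> 'fast'
  3 -> 'fast'
  2 -> 'foo'
  0 -> 'code'
  0 -> 'code'

Decoded: "fast fast foo code code"


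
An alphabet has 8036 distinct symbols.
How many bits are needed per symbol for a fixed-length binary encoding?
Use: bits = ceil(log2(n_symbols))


log2(8036) = 12.9723
Bracket: 2^12 = 4096 < 8036 <= 2^13 = 8192
So ceil(log2(8036)) = 13

bits = ceil(log2(8036)) = ceil(12.9723) = 13 bits


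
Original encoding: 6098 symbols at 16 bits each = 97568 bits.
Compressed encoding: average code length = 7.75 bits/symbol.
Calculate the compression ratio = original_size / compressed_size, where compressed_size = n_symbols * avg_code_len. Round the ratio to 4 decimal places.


original_size = n_symbols * orig_bits = 6098 * 16 = 97568 bits
compressed_size = n_symbols * avg_code_len = 6098 * 7.75 = 47259.5 bits
ratio = original_size / compressed_size = 97568 / 47259.5 = 2.0645

Compression ratio = 2.0645


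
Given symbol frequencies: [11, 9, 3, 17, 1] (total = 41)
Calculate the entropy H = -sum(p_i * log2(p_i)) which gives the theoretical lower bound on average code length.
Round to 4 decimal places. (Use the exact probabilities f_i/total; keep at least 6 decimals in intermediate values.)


Per-symbol terms -p_i * log2(p_i) with p_i = f_i/41:
  p = 11/41 = 0.268293: log2(p) = -1.898120, -p*log2(p) = 0.509252
  p = 9/41 = 0.219512: log2(p) = -2.187627, -p*log2(p) = 0.480211
  p = 3/41 = 0.073171: log2(p) = -3.772590, -p*log2(p) = 0.276043
  p = 17/41 = 0.414634: log2(p) = -1.270089, -p*log2(p) = 0.526622
  p = 1/41 = 0.024390: log2(p) = -5.357552, -p*log2(p) = 0.130672
H = 0.509252 + 0.480211 + 0.276043 + 0.526622 + 0.130672 = 1.922800

H = 1.9228 bits/symbol


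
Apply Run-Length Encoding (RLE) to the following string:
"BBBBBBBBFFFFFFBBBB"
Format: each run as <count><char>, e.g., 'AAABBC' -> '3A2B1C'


Scanning runs left to right:
  i=0: run of 'B' x 8 -> '8B'
  i=8: run of 'F' x 6 -> '6F'
  i=14: run of 'B' x 4 -> '4B'

RLE = 8B6F4B


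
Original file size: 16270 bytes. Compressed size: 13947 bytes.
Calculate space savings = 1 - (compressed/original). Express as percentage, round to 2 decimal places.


ratio = compressed/original = 13947/16270 = 0.857222
savings = 1 - ratio = 1 - 0.857222 = 0.142778
as a percentage: 0.142778 * 100 = 14.28%

Space savings = 1 - 13947/16270 = 14.28%


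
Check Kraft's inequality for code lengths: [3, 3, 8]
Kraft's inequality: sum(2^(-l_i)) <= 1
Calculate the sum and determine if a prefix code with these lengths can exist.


Sum = 2^(-3) + 2^(-3) + 2^(-8)
    = 0.125 + 0.125 + 0.00390625
    = 65/256 = 0.25390625
Since 0.25390625 <= 1, Kraft's inequality IS satisfied.
A prefix code with these lengths CAN exist.

Kraft sum = 0.25390625. Satisfied.


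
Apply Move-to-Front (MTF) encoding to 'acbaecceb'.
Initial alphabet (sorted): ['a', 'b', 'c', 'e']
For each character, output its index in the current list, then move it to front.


MTF encoding:
'a': index 0 in ['a', 'b', 'c', 'e'] -> ['a', 'b', 'c', 'e']
'c': index 2 in ['a', 'b', 'c', 'e'] -> ['c', 'a', 'b', 'e']
'b': index 2 in ['c', 'a', 'b', 'e'] -> ['b', 'c', 'a', 'e']
'a': index 2 in ['b', 'c', 'a', 'e'] -> ['a', 'b', 'c', 'e']
'e': index 3 in ['a', 'b', 'c', 'e'] -> ['e', 'a', 'b', 'c']
'c': index 3 in ['e', 'a', 'b', 'c'] -> ['c', 'e', 'a', 'b']
'c': index 0 in ['c', 'e', 'a', 'b'] -> ['c', 'e', 'a', 'b']
'e': index 1 in ['c', 'e', 'a', 'b'] -> ['e', 'c', 'a', 'b']
'b': index 3 in ['e', 'c', 'a', 'b'] -> ['b', 'e', 'c', 'a']


Output: [0, 2, 2, 2, 3, 3, 0, 1, 3]


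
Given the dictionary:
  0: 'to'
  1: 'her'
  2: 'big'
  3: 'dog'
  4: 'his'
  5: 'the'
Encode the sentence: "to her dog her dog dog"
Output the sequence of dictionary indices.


Look up each word in the dictionary:
  'to' -> 0
  'her' -> 1
  'dog' -> 3
  'her' -> 1
  'dog' -> 3
  'dog' -> 3

Encoded: [0, 1, 3, 1, 3, 3]
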